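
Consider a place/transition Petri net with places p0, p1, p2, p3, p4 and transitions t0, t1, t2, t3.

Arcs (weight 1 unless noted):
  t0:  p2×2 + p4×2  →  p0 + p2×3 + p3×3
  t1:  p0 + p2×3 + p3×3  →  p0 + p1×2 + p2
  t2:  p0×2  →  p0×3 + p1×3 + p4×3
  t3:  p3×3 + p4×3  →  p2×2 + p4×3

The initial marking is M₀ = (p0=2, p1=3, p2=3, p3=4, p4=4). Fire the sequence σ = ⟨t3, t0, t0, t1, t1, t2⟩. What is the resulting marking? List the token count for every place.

step 1: fire t3:  (p0=2, p1=3, p2=3, p3=4, p4=4) → (p0=2, p1=3, p2=5, p3=1, p4=4)
step 2: fire t0:  (p0=2, p1=3, p2=5, p3=1, p4=4) → (p0=3, p1=3, p2=6, p3=4, p4=2)
step 3: fire t0:  (p0=3, p1=3, p2=6, p3=4, p4=2) → (p0=4, p1=3, p2=7, p3=7, p4=0)
step 4: fire t1:  (p0=4, p1=3, p2=7, p3=7, p4=0) → (p0=4, p1=5, p2=5, p3=4, p4=0)
step 5: fire t1:  (p0=4, p1=5, p2=5, p3=4, p4=0) → (p0=4, p1=7, p2=3, p3=1, p4=0)
step 6: fire t2:  (p0=4, p1=7, p2=3, p3=1, p4=0) → (p0=5, p1=10, p2=3, p3=1, p4=3)

(p0=5, p1=10, p2=3, p3=1, p4=3)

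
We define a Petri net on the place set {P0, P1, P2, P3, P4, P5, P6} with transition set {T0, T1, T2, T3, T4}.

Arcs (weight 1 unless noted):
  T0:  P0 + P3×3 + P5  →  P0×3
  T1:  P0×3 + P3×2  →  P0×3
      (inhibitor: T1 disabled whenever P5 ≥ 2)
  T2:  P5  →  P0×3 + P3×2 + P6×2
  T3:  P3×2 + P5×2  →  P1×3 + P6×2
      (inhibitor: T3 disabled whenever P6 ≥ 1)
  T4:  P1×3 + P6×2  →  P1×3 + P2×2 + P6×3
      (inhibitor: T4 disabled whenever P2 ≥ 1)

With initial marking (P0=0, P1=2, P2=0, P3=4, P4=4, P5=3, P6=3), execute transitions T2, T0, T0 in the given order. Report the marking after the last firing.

(P0=7, P1=2, P2=0, P3=0, P4=4, P5=0, P6=5)

step 1: fire T2:  (P0=0, P1=2, P2=0, P3=4, P4=4, P5=3, P6=3) → (P0=3, P1=2, P2=0, P3=6, P4=4, P5=2, P6=5)
step 2: fire T0:  (P0=3, P1=2, P2=0, P3=6, P4=4, P5=2, P6=5) → (P0=5, P1=2, P2=0, P3=3, P4=4, P5=1, P6=5)
step 3: fire T0:  (P0=5, P1=2, P2=0, P3=3, P4=4, P5=1, P6=5) → (P0=7, P1=2, P2=0, P3=0, P4=4, P5=0, P6=5)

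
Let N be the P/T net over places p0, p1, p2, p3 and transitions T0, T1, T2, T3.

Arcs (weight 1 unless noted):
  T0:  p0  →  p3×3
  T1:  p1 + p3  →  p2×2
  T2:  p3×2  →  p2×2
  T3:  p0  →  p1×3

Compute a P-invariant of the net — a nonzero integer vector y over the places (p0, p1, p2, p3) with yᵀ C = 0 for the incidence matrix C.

Incidence matrix C (rows=places, cols=transitions):
       T0   T1   T2   T3
   p0  -1    0    0   -1
   p1   0   -1    0    3
   p2   0    2    2    0
   p3   3   -1   -2    0

Candidate y = [3, 1, 1, 1]; check y·C column-wise:
  col T0: 3·-1 + 1·0 + 1·0 + 1·3 = 0
  col T1: 3·0 + 1·-1 + 1·2 + 1·-1 = 0
  col T2: 3·0 + 1·0 + 1·2 + 1·-2 = 0
  col T3: 3·-1 + 1·3 + 1·0 + 1·0 = 0

y = (p0:3, p1:1, p2:1, p3:1)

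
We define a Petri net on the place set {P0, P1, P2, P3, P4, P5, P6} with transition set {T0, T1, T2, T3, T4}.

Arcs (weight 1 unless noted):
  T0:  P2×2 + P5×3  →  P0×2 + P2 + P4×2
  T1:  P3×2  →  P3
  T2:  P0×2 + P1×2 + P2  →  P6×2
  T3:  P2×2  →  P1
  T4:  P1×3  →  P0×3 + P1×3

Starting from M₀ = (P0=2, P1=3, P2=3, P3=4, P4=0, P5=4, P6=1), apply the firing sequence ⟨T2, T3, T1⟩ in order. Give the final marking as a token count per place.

(P0=0, P1=2, P2=0, P3=3, P4=0, P5=4, P6=3)

step 1: fire T2:  (P0=2, P1=3, P2=3, P3=4, P4=0, P5=4, P6=1) → (P0=0, P1=1, P2=2, P3=4, P4=0, P5=4, P6=3)
step 2: fire T3:  (P0=0, P1=1, P2=2, P3=4, P4=0, P5=4, P6=3) → (P0=0, P1=2, P2=0, P3=4, P4=0, P5=4, P6=3)
step 3: fire T1:  (P0=0, P1=2, P2=0, P3=4, P4=0, P5=4, P6=3) → (P0=0, P1=2, P2=0, P3=3, P4=0, P5=4, P6=3)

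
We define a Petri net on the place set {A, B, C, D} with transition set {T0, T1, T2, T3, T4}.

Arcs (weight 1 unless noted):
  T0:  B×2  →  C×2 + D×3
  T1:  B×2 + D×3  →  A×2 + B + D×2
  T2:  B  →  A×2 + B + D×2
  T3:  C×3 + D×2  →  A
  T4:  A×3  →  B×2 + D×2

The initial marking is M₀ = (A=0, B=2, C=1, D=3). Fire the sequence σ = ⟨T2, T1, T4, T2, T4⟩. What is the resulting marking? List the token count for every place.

(A=0, B=5, C=1, D=10)

step 1: fire T2:  (A=0, B=2, C=1, D=3) → (A=2, B=2, C=1, D=5)
step 2: fire T1:  (A=2, B=2, C=1, D=5) → (A=4, B=1, C=1, D=4)
step 3: fire T4:  (A=4, B=1, C=1, D=4) → (A=1, B=3, C=1, D=6)
step 4: fire T2:  (A=1, B=3, C=1, D=6) → (A=3, B=3, C=1, D=8)
step 5: fire T4:  (A=3, B=3, C=1, D=8) → (A=0, B=5, C=1, D=10)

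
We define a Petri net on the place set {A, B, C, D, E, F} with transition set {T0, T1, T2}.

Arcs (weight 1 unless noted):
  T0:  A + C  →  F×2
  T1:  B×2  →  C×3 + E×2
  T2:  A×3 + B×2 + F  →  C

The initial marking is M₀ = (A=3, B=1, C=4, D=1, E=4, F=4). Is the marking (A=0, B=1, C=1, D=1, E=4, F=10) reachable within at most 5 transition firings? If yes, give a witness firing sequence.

step 1: fire T0:  (A=3, B=1, C=4, D=1, E=4, F=4) → (A=2, B=1, C=3, D=1, E=4, F=6)
step 2: fire T0:  (A=2, B=1, C=3, D=1, E=4, F=6) → (A=1, B=1, C=2, D=1, E=4, F=8)
step 3: fire T0:  (A=1, B=1, C=2, D=1, E=4, F=8) → (A=0, B=1, C=1, D=1, E=4, F=10)

YES — reachable via ⟨T0, T0, T0⟩ (3 firings)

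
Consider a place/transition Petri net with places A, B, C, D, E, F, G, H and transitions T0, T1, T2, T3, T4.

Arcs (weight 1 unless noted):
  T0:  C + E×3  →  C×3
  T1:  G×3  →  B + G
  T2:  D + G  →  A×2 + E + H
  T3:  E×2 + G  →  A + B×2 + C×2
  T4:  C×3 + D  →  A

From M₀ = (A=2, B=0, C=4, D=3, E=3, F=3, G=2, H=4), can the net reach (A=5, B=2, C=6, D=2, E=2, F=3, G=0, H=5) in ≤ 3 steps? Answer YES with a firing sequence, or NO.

YES — reachable via ⟨T2, T3⟩ (2 firings)

step 1: fire T2:  (A=2, B=0, C=4, D=3, E=3, F=3, G=2, H=4) → (A=4, B=0, C=4, D=2, E=4, F=3, G=1, H=5)
step 2: fire T3:  (A=4, B=0, C=4, D=2, E=4, F=3, G=1, H=5) → (A=5, B=2, C=6, D=2, E=2, F=3, G=0, H=5)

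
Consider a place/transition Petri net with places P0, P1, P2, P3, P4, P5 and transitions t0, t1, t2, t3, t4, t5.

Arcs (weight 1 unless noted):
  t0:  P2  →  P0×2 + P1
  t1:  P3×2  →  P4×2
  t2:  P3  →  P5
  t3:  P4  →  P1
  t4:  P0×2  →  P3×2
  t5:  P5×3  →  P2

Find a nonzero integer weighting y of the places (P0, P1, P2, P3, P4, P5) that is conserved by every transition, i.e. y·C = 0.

y = (P0:1, P1:1, P2:3, P3:1, P4:1, P5:1)

Incidence matrix C (rows=places, cols=transitions):
       t0   t1   t2   t3   t4   t5
   P0   2    0    0    0   -2    0
   P1   1    0    0    1    0    0
   P2  -1    0    0    0    0    1
   P3   0   -2   -1    0    2    0
   P4   0    2    0   -1    0    0
   P5   0    0    1    0    0   -3

Candidate y = [1, 1, 3, 1, 1, 1]; check y·C column-wise:
  col t0: 1·2 + 1·1 + 3·-1 + 1·0 + 1·0 + 1·0 = 0
  col t1: 1·0 + 1·0 + 3·0 + 1·-2 + 1·2 + 1·0 = 0
  col t2: 1·0 + 1·0 + 3·0 + 1·-1 + 1·0 + 1·1 = 0
  col t3: 1·0 + 1·1 + 3·0 + 1·0 + 1·-1 + 1·0 = 0
  col t4: 1·-2 + 1·0 + 3·0 + 1·2 + 1·0 + 1·0 = 0
  col t5: 1·0 + 1·0 + 3·1 + 1·0 + 1·0 + 1·-3 = 0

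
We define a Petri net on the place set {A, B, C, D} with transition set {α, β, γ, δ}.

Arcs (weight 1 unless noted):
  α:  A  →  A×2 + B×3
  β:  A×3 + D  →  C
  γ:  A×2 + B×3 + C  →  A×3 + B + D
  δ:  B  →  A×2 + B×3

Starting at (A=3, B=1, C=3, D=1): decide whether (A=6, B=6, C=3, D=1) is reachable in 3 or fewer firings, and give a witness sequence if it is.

YES — reachable via ⟨α, δ⟩ (2 firings)

step 1: fire α:  (A=3, B=1, C=3, D=1) → (A=4, B=4, C=3, D=1)
step 2: fire δ:  (A=4, B=4, C=3, D=1) → (A=6, B=6, C=3, D=1)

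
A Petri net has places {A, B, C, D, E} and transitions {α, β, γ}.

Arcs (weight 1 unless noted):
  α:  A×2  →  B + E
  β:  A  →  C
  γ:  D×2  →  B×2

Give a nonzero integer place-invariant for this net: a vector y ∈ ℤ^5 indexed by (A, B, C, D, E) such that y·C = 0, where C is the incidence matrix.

y = (A:1, B:2, C:1, D:2, E:0)

Incidence matrix C (rows=places, cols=transitions):
        α    β    γ
    A  -2   -1    0
    B   1    0    2
    C   0    1    0
    D   0    0   -2
    E   1    0    0

Candidate y = [1, 2, 1, 2, 0]; check y·C column-wise:
  col α: 1·-2 + 2·1 + 1·0 + 2·0 + 0·1 = 0
  col β: 1·-1 + 2·0 + 1·1 + 2·0 = 0
  col γ: 1·0 + 2·2 + 1·0 + 2·-2 = 0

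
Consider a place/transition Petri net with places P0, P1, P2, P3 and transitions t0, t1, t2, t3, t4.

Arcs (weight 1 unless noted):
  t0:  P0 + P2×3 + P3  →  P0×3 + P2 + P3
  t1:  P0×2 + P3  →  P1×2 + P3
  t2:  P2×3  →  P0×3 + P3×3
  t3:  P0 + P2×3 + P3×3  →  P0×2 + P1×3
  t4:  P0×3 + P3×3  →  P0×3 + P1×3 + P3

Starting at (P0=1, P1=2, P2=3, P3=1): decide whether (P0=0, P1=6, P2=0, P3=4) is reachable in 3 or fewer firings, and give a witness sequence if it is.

step 1: fire t2:  (P0=1, P1=2, P2=3, P3=1) → (P0=4, P1=2, P2=0, P3=4)
step 2: fire t1:  (P0=4, P1=2, P2=0, P3=4) → (P0=2, P1=4, P2=0, P3=4)
step 3: fire t1:  (P0=2, P1=4, P2=0, P3=4) → (P0=0, P1=6, P2=0, P3=4)

YES — reachable via ⟨t2, t1, t1⟩ (3 firings)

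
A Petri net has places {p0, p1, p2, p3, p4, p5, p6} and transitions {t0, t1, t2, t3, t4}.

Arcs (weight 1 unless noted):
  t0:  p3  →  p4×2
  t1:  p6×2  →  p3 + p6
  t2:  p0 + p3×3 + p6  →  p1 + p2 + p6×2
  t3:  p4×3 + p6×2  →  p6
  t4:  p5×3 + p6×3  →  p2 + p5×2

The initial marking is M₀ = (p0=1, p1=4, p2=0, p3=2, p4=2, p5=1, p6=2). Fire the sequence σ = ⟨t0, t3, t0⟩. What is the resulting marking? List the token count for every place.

(p0=1, p1=4, p2=0, p3=0, p4=3, p5=1, p6=1)

step 1: fire t0:  (p0=1, p1=4, p2=0, p3=2, p4=2, p5=1, p6=2) → (p0=1, p1=4, p2=0, p3=1, p4=4, p5=1, p6=2)
step 2: fire t3:  (p0=1, p1=4, p2=0, p3=1, p4=4, p5=1, p6=2) → (p0=1, p1=4, p2=0, p3=1, p4=1, p5=1, p6=1)
step 3: fire t0:  (p0=1, p1=4, p2=0, p3=1, p4=1, p5=1, p6=1) → (p0=1, p1=4, p2=0, p3=0, p4=3, p5=1, p6=1)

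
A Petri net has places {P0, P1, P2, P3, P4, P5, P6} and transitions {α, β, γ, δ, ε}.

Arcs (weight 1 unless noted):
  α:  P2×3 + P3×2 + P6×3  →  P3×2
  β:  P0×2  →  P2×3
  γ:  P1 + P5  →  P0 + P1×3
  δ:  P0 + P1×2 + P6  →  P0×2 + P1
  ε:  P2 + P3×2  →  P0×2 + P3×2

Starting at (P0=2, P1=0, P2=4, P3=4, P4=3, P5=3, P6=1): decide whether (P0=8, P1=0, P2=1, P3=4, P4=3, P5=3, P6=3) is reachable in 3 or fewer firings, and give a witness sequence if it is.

depth 0: 1 marking
depth 1: 3 markings reached so far
depth 2: 5 markings reached so far
depth 3: 8 markings reached so far
target is not among the 8 markings reachable within 3 steps

NO — not reachable within 3 firings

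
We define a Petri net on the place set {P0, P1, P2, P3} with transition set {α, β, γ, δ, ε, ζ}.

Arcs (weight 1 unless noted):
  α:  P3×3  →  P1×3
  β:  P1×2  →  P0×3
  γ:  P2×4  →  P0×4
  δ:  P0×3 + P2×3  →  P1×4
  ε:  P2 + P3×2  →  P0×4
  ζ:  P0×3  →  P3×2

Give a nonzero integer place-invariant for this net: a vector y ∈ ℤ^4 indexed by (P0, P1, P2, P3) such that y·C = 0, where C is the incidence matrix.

Incidence matrix C (rows=places, cols=transitions):
        α    β    γ    δ    ε    ζ
   P0   0    3    4   -3    4   -3
   P1   3   -2    0    4    0    0
   P2   0    0   -4   -3   -1    0
   P3  -3    0    0    0   -2    2

Candidate y = [2, 3, 2, 3]; check y·C column-wise:
  col α: 2·0 + 3·3 + 2·0 + 3·-3 = 0
  col β: 2·3 + 3·-2 + 2·0 + 3·0 = 0
  col γ: 2·4 + 3·0 + 2·-4 + 3·0 = 0
  col δ: 2·-3 + 3·4 + 2·-3 + 3·0 = 0
  col ε: 2·4 + 3·0 + 2·-1 + 3·-2 = 0
  col ζ: 2·-3 + 3·0 + 2·0 + 3·2 = 0

y = (P0:2, P1:3, P2:2, P3:3)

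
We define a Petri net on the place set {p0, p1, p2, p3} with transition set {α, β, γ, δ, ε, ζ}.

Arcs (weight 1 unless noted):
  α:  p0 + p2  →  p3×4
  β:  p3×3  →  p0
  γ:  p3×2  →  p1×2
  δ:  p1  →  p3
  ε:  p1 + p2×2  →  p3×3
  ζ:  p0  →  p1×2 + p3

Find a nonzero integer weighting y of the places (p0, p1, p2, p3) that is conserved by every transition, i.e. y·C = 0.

Incidence matrix C (rows=places, cols=transitions):
        α    β    γ    δ    ε    ζ
   p0  -1    1    0    0    0   -1
   p1   0    0    2   -1   -1    2
   p2  -1    0    0    0   -2    0
   p3   4   -3   -2    1    3    1

Candidate y = [3, 1, 1, 1]; check y·C column-wise:
  col α: 3·-1 + 1·0 + 1·-1 + 1·4 = 0
  col β: 3·1 + 1·0 + 1·0 + 1·-3 = 0
  col γ: 3·0 + 1·2 + 1·0 + 1·-2 = 0
  col δ: 3·0 + 1·-1 + 1·0 + 1·1 = 0
  col ε: 3·0 + 1·-1 + 1·-2 + 1·3 = 0
  col ζ: 3·-1 + 1·2 + 1·0 + 1·1 = 0

y = (p0:3, p1:1, p2:1, p3:1)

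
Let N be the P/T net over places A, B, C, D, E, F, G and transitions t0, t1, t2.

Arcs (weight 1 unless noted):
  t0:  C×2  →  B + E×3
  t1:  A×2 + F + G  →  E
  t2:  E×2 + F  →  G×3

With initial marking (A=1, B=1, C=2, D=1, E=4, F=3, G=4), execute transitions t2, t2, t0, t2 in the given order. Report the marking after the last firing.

(A=1, B=2, C=0, D=1, E=1, F=0, G=13)

step 1: fire t2:  (A=1, B=1, C=2, D=1, E=4, F=3, G=4) → (A=1, B=1, C=2, D=1, E=2, F=2, G=7)
step 2: fire t2:  (A=1, B=1, C=2, D=1, E=2, F=2, G=7) → (A=1, B=1, C=2, D=1, E=0, F=1, G=10)
step 3: fire t0:  (A=1, B=1, C=2, D=1, E=0, F=1, G=10) → (A=1, B=2, C=0, D=1, E=3, F=1, G=10)
step 4: fire t2:  (A=1, B=2, C=0, D=1, E=3, F=1, G=10) → (A=1, B=2, C=0, D=1, E=1, F=0, G=13)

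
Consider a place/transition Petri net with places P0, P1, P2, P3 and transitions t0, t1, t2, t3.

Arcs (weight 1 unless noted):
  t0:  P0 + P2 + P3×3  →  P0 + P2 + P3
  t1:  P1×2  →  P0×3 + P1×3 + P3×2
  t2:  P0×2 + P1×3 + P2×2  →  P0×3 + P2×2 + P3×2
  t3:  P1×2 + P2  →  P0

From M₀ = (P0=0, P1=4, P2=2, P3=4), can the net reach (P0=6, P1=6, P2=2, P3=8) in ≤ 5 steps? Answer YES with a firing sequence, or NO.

YES — reachable via ⟨t1, t1⟩ (2 firings)

step 1: fire t1:  (P0=0, P1=4, P2=2, P3=4) → (P0=3, P1=5, P2=2, P3=6)
step 2: fire t1:  (P0=3, P1=5, P2=2, P3=6) → (P0=6, P1=6, P2=2, P3=8)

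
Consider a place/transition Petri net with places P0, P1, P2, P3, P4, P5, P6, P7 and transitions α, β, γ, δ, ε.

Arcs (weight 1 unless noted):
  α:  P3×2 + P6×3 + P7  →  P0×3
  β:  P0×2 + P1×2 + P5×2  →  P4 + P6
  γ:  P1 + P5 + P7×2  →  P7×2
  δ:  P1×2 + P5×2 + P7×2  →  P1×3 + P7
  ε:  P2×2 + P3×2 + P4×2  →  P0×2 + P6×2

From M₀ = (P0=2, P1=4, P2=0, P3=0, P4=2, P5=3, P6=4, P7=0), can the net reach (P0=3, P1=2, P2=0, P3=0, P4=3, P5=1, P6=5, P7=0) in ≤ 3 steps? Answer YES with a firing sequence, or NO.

NO — not reachable within 3 firings

depth 0: 1 marking
depth 1: 2 markings reached so far
depth 2: 2 markings reached so far
(frontier empty at depth 2; search complete)
target is not among the 2 markings reachable within 3 steps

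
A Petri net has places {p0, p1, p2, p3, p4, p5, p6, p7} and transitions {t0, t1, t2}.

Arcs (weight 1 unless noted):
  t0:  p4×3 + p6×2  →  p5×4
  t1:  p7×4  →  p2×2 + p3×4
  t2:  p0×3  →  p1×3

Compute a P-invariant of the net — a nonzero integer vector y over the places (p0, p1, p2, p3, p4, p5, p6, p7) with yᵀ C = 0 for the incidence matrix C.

Incidence matrix C (rows=places, cols=transitions):
       t0   t1   t2
   p0   0    0   -3
   p1   0    0    3
   p2   0    2    0
   p3   0    4    0
   p4  -3    0    0
   p5   4    0    0
   p6  -2    0    0
   p7   0   -4    0

Candidate y = [1, 1, 0, 0, 0, 0, 0, 0]; check y·C column-wise:
  col t0: 1·0 + 1·0 + 0·-3 + 0·4 + 0·-2 = 0
  col t1: 1·0 + 1·0 + 0·2 + 0·4 + 0·-4 = 0
  col t2: 1·-3 + 1·3 = 0

y = (p0:1, p1:1, p2:0, p3:0, p4:0, p5:0, p6:0, p7:0)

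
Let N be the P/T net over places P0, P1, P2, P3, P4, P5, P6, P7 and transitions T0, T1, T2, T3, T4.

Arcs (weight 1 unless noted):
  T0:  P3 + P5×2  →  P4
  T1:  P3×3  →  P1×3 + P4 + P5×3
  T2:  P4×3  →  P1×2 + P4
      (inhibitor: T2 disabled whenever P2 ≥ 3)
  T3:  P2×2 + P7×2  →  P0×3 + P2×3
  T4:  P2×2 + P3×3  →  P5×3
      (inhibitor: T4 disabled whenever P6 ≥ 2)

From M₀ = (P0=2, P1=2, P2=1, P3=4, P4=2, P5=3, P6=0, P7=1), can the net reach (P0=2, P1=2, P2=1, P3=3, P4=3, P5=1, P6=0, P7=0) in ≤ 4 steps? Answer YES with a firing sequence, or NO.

depth 0: 1 marking
depth 1: 3 markings reached so far
depth 2: 6 markings reached so far
depth 3: 7 markings reached so far
depth 4: 7 markings reached so far
(frontier empty at depth 4; search complete)
target is not among the 7 markings reachable within 4 steps

NO — not reachable within 4 firings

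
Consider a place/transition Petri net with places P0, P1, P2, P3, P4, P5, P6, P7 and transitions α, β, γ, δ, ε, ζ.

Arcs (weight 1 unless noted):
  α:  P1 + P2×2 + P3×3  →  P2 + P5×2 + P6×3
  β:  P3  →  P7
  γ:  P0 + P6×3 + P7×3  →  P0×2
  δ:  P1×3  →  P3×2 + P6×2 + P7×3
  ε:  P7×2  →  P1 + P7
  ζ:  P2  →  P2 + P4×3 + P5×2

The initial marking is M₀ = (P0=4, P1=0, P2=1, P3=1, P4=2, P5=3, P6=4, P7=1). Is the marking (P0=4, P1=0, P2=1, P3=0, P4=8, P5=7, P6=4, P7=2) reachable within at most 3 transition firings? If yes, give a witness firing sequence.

YES — reachable via ⟨β, ζ, ζ⟩ (3 firings)

step 1: fire β:  (P0=4, P1=0, P2=1, P3=1, P4=2, P5=3, P6=4, P7=1) → (P0=4, P1=0, P2=1, P3=0, P4=2, P5=3, P6=4, P7=2)
step 2: fire ζ:  (P0=4, P1=0, P2=1, P3=0, P4=2, P5=3, P6=4, P7=2) → (P0=4, P1=0, P2=1, P3=0, P4=5, P5=5, P6=4, P7=2)
step 3: fire ζ:  (P0=4, P1=0, P2=1, P3=0, P4=5, P5=5, P6=4, P7=2) → (P0=4, P1=0, P2=1, P3=0, P4=8, P5=7, P6=4, P7=2)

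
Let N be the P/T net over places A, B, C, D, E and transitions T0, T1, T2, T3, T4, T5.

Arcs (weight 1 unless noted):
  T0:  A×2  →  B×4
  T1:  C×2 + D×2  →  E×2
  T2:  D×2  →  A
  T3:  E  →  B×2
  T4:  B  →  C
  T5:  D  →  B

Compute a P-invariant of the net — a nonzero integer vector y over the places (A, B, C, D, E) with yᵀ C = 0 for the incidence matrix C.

y = (A:2, B:1, C:1, D:1, E:2)

Incidence matrix C (rows=places, cols=transitions):
       T0   T1   T2   T3   T4   T5
    A  -2    0    1    0    0    0
    B   4    0    0    2   -1    1
    C   0   -2    0    0    1    0
    D   0   -2   -2    0    0   -1
    E   0    2    0   -1    0    0

Candidate y = [2, 1, 1, 1, 2]; check y·C column-wise:
  col T0: 2·-2 + 1·4 + 1·0 + 1·0 + 2·0 = 0
  col T1: 2·0 + 1·0 + 1·-2 + 1·-2 + 2·2 = 0
  col T2: 2·1 + 1·0 + 1·0 + 1·-2 + 2·0 = 0
  col T3: 2·0 + 1·2 + 1·0 + 1·0 + 2·-1 = 0
  col T4: 2·0 + 1·-1 + 1·1 + 1·0 + 2·0 = 0
  col T5: 2·0 + 1·1 + 1·0 + 1·-1 + 2·0 = 0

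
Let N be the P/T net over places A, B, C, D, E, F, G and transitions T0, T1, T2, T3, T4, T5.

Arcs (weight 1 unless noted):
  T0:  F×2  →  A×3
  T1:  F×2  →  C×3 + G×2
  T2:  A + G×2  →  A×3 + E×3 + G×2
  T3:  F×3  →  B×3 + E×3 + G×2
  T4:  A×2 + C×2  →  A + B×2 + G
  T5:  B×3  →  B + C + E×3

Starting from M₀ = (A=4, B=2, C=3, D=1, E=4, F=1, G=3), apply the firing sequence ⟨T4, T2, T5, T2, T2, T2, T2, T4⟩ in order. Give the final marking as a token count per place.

(A=12, B=4, C=0, D=1, E=22, F=1, G=5)

step 1: fire T4:  (A=4, B=2, C=3, D=1, E=4, F=1, G=3) → (A=3, B=4, C=1, D=1, E=4, F=1, G=4)
step 2: fire T2:  (A=3, B=4, C=1, D=1, E=4, F=1, G=4) → (A=5, B=4, C=1, D=1, E=7, F=1, G=4)
step 3: fire T5:  (A=5, B=4, C=1, D=1, E=7, F=1, G=4) → (A=5, B=2, C=2, D=1, E=10, F=1, G=4)
step 4: fire T2:  (A=5, B=2, C=2, D=1, E=10, F=1, G=4) → (A=7, B=2, C=2, D=1, E=13, F=1, G=4)
step 5: fire T2:  (A=7, B=2, C=2, D=1, E=13, F=1, G=4) → (A=9, B=2, C=2, D=1, E=16, F=1, G=4)
step 6: fire T2:  (A=9, B=2, C=2, D=1, E=16, F=1, G=4) → (A=11, B=2, C=2, D=1, E=19, F=1, G=4)
step 7: fire T2:  (A=11, B=2, C=2, D=1, E=19, F=1, G=4) → (A=13, B=2, C=2, D=1, E=22, F=1, G=4)
step 8: fire T4:  (A=13, B=2, C=2, D=1, E=22, F=1, G=4) → (A=12, B=4, C=0, D=1, E=22, F=1, G=5)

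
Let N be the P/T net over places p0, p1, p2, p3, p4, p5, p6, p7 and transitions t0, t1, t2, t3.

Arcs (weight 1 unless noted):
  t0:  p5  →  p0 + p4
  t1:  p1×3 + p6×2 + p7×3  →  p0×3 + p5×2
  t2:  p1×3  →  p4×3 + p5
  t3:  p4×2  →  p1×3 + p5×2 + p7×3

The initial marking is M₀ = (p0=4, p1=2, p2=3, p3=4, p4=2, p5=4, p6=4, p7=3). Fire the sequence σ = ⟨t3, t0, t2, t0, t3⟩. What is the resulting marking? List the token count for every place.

(p0=6, p1=5, p2=3, p3=4, p4=3, p5=7, p6=4, p7=9)

step 1: fire t3:  (p0=4, p1=2, p2=3, p3=4, p4=2, p5=4, p6=4, p7=3) → (p0=4, p1=5, p2=3, p3=4, p4=0, p5=6, p6=4, p7=6)
step 2: fire t0:  (p0=4, p1=5, p2=3, p3=4, p4=0, p5=6, p6=4, p7=6) → (p0=5, p1=5, p2=3, p3=4, p4=1, p5=5, p6=4, p7=6)
step 3: fire t2:  (p0=5, p1=5, p2=3, p3=4, p4=1, p5=5, p6=4, p7=6) → (p0=5, p1=2, p2=3, p3=4, p4=4, p5=6, p6=4, p7=6)
step 4: fire t0:  (p0=5, p1=2, p2=3, p3=4, p4=4, p5=6, p6=4, p7=6) → (p0=6, p1=2, p2=3, p3=4, p4=5, p5=5, p6=4, p7=6)
step 5: fire t3:  (p0=6, p1=2, p2=3, p3=4, p4=5, p5=5, p6=4, p7=6) → (p0=6, p1=5, p2=3, p3=4, p4=3, p5=7, p6=4, p7=9)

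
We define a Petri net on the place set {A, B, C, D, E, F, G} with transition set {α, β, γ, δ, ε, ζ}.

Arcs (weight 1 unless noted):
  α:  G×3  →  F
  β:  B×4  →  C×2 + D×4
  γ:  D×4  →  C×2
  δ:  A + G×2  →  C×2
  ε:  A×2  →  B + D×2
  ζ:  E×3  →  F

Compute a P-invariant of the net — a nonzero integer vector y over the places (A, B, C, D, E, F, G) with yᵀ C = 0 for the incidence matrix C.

Incidence matrix C (rows=places, cols=transitions):
        α    β    γ    δ    ε    ζ
    A   0    0    0   -1   -2    0
    B   0   -4    0    0    1    0
    C   0    2    2    2    0    0
    D   0    4   -4    0    2    0
    E   0    0    0    0    0   -3
    F   1    0    0    0    0    1
    G  -3    0    0   -2    0    0

Candidate y = [2, 2, 2, 1, 1, 3, 1]; check y·C column-wise:
  col α: 2·0 + 2·0 + 2·0 + 1·0 + 1·0 + 3·1 + 1·-3 = 0
  col β: 2·0 + 2·-4 + 2·2 + 1·4 + 1·0 + 3·0 + 1·0 = 0
  col γ: 2·0 + 2·0 + 2·2 + 1·-4 + 1·0 + 3·0 + 1·0 = 0
  col δ: 2·-1 + 2·0 + 2·2 + 1·0 + 1·0 + 3·0 + 1·-2 = 0
  col ε: 2·-2 + 2·1 + 2·0 + 1·2 + 1·0 + 3·0 + 1·0 = 0
  col ζ: 2·0 + 2·0 + 2·0 + 1·0 + 1·-3 + 3·1 + 1·0 = 0

y = (A:2, B:2, C:2, D:1, E:1, F:3, G:1)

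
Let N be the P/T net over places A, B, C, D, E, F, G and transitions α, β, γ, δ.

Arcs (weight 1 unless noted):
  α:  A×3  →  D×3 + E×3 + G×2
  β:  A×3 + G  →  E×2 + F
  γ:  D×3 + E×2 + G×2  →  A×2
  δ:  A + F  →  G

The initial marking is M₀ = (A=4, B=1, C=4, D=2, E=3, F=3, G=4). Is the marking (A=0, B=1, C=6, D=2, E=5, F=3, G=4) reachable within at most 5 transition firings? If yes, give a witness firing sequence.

depth 0: 1 marking
depth 1: 4 markings reached so far
depth 2: 8 markings reached so far
depth 3: 12 markings reached so far
depth 4: 14 markings reached so far
depth 5: 16 markings reached so far
target is not among the 16 markings reachable within 5 steps

NO — not reachable within 5 firings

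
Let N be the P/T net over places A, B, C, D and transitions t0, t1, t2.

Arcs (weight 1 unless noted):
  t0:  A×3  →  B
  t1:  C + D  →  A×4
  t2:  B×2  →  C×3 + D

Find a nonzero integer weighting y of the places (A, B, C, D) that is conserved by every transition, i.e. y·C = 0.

Incidence matrix C (rows=places, cols=transitions):
       t0   t1   t2
    A  -3    4    0
    B   1    0   -2
    C   0   -1    3
    D   0   -1    1

Candidate y = [1, 3, 1, 3]; check y·C column-wise:
  col t0: 1·-3 + 3·1 + 1·0 + 3·0 = 0
  col t1: 1·4 + 3·0 + 1·-1 + 3·-1 = 0
  col t2: 1·0 + 3·-2 + 1·3 + 3·1 = 0

y = (A:1, B:3, C:1, D:3)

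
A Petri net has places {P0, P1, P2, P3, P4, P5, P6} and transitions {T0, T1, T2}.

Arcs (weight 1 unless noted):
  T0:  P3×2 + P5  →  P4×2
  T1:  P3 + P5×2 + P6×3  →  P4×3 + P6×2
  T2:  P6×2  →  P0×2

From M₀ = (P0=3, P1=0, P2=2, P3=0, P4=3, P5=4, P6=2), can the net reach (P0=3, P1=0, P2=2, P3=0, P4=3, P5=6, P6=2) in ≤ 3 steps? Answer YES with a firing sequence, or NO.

depth 0: 1 marking
depth 1: 2 markings reached so far
depth 2: 2 markings reached so far
(frontier empty at depth 2; search complete)
target is not among the 2 markings reachable within 3 steps

NO — not reachable within 3 firings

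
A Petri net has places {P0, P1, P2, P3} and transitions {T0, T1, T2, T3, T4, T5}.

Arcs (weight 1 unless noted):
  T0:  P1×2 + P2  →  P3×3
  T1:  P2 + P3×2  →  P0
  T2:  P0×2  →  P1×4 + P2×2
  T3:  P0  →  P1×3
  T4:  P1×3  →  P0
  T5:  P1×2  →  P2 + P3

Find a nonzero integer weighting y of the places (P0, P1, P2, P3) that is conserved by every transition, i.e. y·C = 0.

Incidence matrix C (rows=places, cols=transitions):
       T0   T1   T2   T3   T4   T5
   P0   0    1   -2   -1    1    0
   P1  -2    0    4    3   -3   -2
   P2  -1   -1    2    0    0    1
   P3   3   -2    0    0    0    1

Candidate y = [3, 1, 1, 1]; check y·C column-wise:
  col T0: 3·0 + 1·-2 + 1·-1 + 1·3 = 0
  col T1: 3·1 + 1·0 + 1·-1 + 1·-2 = 0
  col T2: 3·-2 + 1·4 + 1·2 + 1·0 = 0
  col T3: 3·-1 + 1·3 + 1·0 + 1·0 = 0
  col T4: 3·1 + 1·-3 + 1·0 + 1·0 = 0
  col T5: 3·0 + 1·-2 + 1·1 + 1·1 = 0

y = (P0:3, P1:1, P2:1, P3:1)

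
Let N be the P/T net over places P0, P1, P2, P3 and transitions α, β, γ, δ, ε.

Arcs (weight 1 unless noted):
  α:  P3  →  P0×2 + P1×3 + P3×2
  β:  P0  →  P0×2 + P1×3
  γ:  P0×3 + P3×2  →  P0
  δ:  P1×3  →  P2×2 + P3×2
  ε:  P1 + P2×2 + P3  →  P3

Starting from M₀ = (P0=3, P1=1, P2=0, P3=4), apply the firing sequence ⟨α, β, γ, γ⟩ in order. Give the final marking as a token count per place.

(P0=2, P1=7, P2=0, P3=1)

step 1: fire α:  (P0=3, P1=1, P2=0, P3=4) → (P0=5, P1=4, P2=0, P3=5)
step 2: fire β:  (P0=5, P1=4, P2=0, P3=5) → (P0=6, P1=7, P2=0, P3=5)
step 3: fire γ:  (P0=6, P1=7, P2=0, P3=5) → (P0=4, P1=7, P2=0, P3=3)
step 4: fire γ:  (P0=4, P1=7, P2=0, P3=3) → (P0=2, P1=7, P2=0, P3=1)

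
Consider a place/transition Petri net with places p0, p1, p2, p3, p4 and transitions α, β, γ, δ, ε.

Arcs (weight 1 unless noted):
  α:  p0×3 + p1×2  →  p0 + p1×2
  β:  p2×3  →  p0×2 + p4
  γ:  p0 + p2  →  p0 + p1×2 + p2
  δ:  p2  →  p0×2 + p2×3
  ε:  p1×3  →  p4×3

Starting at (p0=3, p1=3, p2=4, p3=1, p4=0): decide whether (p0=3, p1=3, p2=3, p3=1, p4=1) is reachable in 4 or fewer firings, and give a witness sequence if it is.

YES — reachable via ⟨α, β, α, δ⟩ (4 firings)

step 1: fire α:  (p0=3, p1=3, p2=4, p3=1, p4=0) → (p0=1, p1=3, p2=4, p3=1, p4=0)
step 2: fire β:  (p0=1, p1=3, p2=4, p3=1, p4=0) → (p0=3, p1=3, p2=1, p3=1, p4=1)
step 3: fire α:  (p0=3, p1=3, p2=1, p3=1, p4=1) → (p0=1, p1=3, p2=1, p3=1, p4=1)
step 4: fire δ:  (p0=1, p1=3, p2=1, p3=1, p4=1) → (p0=3, p1=3, p2=3, p3=1, p4=1)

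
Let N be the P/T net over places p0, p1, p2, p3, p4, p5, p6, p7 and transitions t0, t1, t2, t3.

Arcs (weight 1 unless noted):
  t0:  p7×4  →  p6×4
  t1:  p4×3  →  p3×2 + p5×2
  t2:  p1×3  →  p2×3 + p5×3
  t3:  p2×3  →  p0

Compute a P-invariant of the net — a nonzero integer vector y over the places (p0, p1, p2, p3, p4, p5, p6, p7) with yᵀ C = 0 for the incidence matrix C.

Incidence matrix C (rows=places, cols=transitions):
       t0   t1   t2   t3
   p0   0    0    0    1
   p1   0    0   -3    0
   p2   0    0    3   -3
   p3   0    2    0    0
   p4   0   -3    0    0
   p5   0    2    3    0
   p6   4    0    0    0
   p7  -4    0    0    0

Candidate y = [3, 1, 1, 0, 0, 0, 0, 0]; check y·C column-wise:
  col t0: 3·0 + 1·0 + 1·0 + 0·4 + 0·-4 = 0
  col t1: 3·0 + 1·0 + 1·0 + 0·2 + 0·-3 + 0·2 = 0
  col t2: 3·0 + 1·-3 + 1·3 + 0·3 = 0
  col t3: 3·1 + 1·0 + 1·-3 = 0

y = (p0:3, p1:1, p2:1, p3:0, p4:0, p5:0, p6:0, p7:0)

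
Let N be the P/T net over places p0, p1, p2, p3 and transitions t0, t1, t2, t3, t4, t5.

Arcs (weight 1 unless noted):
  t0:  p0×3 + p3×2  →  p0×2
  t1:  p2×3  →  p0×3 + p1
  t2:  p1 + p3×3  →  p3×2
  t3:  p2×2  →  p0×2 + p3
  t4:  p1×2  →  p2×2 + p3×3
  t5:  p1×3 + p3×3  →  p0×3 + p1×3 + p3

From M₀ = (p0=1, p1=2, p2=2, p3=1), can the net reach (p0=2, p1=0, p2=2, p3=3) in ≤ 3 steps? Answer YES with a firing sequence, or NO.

step 1: fire t3:  (p0=1, p1=2, p2=2, p3=1) → (p0=3, p1=2, p2=0, p3=2)
step 2: fire t0:  (p0=3, p1=2, p2=0, p3=2) → (p0=2, p1=2, p2=0, p3=0)
step 3: fire t4:  (p0=2, p1=2, p2=0, p3=0) → (p0=2, p1=0, p2=2, p3=3)

YES — reachable via ⟨t3, t0, t4⟩ (3 firings)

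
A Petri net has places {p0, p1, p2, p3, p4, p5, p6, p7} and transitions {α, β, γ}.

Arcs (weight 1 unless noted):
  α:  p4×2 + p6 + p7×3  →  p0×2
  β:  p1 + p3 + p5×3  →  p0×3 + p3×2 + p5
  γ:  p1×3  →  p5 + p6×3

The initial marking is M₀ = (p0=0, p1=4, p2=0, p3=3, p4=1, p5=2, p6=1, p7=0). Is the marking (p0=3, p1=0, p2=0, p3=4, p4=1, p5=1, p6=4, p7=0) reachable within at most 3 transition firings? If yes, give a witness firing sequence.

step 1: fire γ:  (p0=0, p1=4, p2=0, p3=3, p4=1, p5=2, p6=1, p7=0) → (p0=0, p1=1, p2=0, p3=3, p4=1, p5=3, p6=4, p7=0)
step 2: fire β:  (p0=0, p1=1, p2=0, p3=3, p4=1, p5=3, p6=4, p7=0) → (p0=3, p1=0, p2=0, p3=4, p4=1, p5=1, p6=4, p7=0)

YES — reachable via ⟨γ, β⟩ (2 firings)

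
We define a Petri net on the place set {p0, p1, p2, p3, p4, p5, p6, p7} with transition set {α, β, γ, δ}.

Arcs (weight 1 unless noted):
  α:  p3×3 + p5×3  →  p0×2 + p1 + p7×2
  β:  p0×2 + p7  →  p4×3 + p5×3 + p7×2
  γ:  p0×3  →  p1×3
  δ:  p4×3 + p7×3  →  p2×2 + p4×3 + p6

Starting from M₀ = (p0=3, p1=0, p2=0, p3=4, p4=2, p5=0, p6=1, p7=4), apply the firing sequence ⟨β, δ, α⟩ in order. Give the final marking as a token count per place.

(p0=3, p1=1, p2=2, p3=1, p4=5, p5=0, p6=2, p7=4)

step 1: fire β:  (p0=3, p1=0, p2=0, p3=4, p4=2, p5=0, p6=1, p7=4) → (p0=1, p1=0, p2=0, p3=4, p4=5, p5=3, p6=1, p7=5)
step 2: fire δ:  (p0=1, p1=0, p2=0, p3=4, p4=5, p5=3, p6=1, p7=5) → (p0=1, p1=0, p2=2, p3=4, p4=5, p5=3, p6=2, p7=2)
step 3: fire α:  (p0=1, p1=0, p2=2, p3=4, p4=5, p5=3, p6=2, p7=2) → (p0=3, p1=1, p2=2, p3=1, p4=5, p5=0, p6=2, p7=4)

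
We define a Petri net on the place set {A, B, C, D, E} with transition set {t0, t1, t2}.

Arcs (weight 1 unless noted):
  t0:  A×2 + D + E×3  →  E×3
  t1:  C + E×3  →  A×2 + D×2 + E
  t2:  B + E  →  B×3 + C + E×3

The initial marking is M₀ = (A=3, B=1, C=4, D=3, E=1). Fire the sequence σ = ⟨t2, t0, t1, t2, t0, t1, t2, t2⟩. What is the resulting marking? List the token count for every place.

step 1: fire t2:  (A=3, B=1, C=4, D=3, E=1) → (A=3, B=3, C=5, D=3, E=3)
step 2: fire t0:  (A=3, B=3, C=5, D=3, E=3) → (A=1, B=3, C=5, D=2, E=3)
step 3: fire t1:  (A=1, B=3, C=5, D=2, E=3) → (A=3, B=3, C=4, D=4, E=1)
step 4: fire t2:  (A=3, B=3, C=4, D=4, E=1) → (A=3, B=5, C=5, D=4, E=3)
step 5: fire t0:  (A=3, B=5, C=5, D=4, E=3) → (A=1, B=5, C=5, D=3, E=3)
step 6: fire t1:  (A=1, B=5, C=5, D=3, E=3) → (A=3, B=5, C=4, D=5, E=1)
step 7: fire t2:  (A=3, B=5, C=4, D=5, E=1) → (A=3, B=7, C=5, D=5, E=3)
step 8: fire t2:  (A=3, B=7, C=5, D=5, E=3) → (A=3, B=9, C=6, D=5, E=5)

(A=3, B=9, C=6, D=5, E=5)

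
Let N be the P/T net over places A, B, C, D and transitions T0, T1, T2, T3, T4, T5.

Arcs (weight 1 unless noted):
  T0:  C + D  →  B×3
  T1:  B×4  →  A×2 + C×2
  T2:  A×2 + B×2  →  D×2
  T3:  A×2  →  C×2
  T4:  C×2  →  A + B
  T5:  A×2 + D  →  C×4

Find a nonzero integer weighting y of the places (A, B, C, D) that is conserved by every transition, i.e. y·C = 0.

y = (A:1, B:1, C:1, D:2)

Incidence matrix C (rows=places, cols=transitions):
       T0   T1   T2   T3   T4   T5
    A   0    2   -2   -2    1   -2
    B   3   -4   -2    0    1    0
    C  -1    2    0    2   -2    4
    D  -1    0    2    0    0   -1

Candidate y = [1, 1, 1, 2]; check y·C column-wise:
  col T0: 1·0 + 1·3 + 1·-1 + 2·-1 = 0
  col T1: 1·2 + 1·-4 + 1·2 + 2·0 = 0
  col T2: 1·-2 + 1·-2 + 1·0 + 2·2 = 0
  col T3: 1·-2 + 1·0 + 1·2 + 2·0 = 0
  col T4: 1·1 + 1·1 + 1·-2 + 2·0 = 0
  col T5: 1·-2 + 1·0 + 1·4 + 2·-1 = 0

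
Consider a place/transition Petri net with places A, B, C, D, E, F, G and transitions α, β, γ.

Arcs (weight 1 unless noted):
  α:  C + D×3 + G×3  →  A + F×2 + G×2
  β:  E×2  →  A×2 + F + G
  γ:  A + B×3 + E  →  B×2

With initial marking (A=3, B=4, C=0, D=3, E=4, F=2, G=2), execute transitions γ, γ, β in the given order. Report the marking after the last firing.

step 1: fire γ:  (A=3, B=4, C=0, D=3, E=4, F=2, G=2) → (A=2, B=3, C=0, D=3, E=3, F=2, G=2)
step 2: fire γ:  (A=2, B=3, C=0, D=3, E=3, F=2, G=2) → (A=1, B=2, C=0, D=3, E=2, F=2, G=2)
step 3: fire β:  (A=1, B=2, C=0, D=3, E=2, F=2, G=2) → (A=3, B=2, C=0, D=3, E=0, F=3, G=3)

(A=3, B=2, C=0, D=3, E=0, F=3, G=3)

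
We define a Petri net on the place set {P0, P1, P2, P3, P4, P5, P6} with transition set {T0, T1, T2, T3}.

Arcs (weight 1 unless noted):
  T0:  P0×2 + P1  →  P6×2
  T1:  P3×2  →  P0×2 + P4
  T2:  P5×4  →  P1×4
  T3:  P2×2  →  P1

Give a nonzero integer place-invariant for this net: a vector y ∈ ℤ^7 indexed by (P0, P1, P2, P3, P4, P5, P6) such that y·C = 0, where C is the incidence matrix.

y = (P0:0, P1:0, P2:0, P3:1, P4:2, P5:0, P6:0)

Incidence matrix C (rows=places, cols=transitions):
       T0   T1   T2   T3
   P0  -2    2    0    0
   P1  -1    0    4    1
   P2   0    0    0   -2
   P3   0   -2    0    0
   P4   0    1    0    0
   P5   0    0   -4    0
   P6   2    0    0    0

Candidate y = [0, 0, 0, 1, 2, 0, 0]; check y·C column-wise:
  col T0: 0·-2 + 0·-1 + 1·0 + 2·0 + 0·2 = 0
  col T1: 0·2 + 1·-2 + 2·1 = 0
  col T2: 0·4 + 1·0 + 2·0 + 0·-4 = 0
  col T3: 0·1 + 0·-2 + 1·0 + 2·0 = 0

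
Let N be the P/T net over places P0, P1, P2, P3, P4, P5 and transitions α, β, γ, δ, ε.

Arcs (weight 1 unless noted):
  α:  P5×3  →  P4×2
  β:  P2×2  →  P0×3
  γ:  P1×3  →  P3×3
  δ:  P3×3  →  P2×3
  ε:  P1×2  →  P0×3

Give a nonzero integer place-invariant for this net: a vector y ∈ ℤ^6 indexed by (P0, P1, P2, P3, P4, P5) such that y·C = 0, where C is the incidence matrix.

y = (P0:2, P1:3, P2:3, P3:3, P4:0, P5:0)

Incidence matrix C (rows=places, cols=transitions):
        α    β    γ    δ    ε
   P0   0    3    0    0    3
   P1   0    0   -3    0   -2
   P2   0   -2    0    3    0
   P3   0    0    3   -3    0
   P4   2    0    0    0    0
   P5  -3    0    0    0    0

Candidate y = [2, 3, 3, 3, 0, 0]; check y·C column-wise:
  col α: 2·0 + 3·0 + 3·0 + 3·0 + 0·2 + 0·-3 = 0
  col β: 2·3 + 3·0 + 3·-2 + 3·0 = 0
  col γ: 2·0 + 3·-3 + 3·0 + 3·3 = 0
  col δ: 2·0 + 3·0 + 3·3 + 3·-3 = 0
  col ε: 2·3 + 3·-2 + 3·0 + 3·0 = 0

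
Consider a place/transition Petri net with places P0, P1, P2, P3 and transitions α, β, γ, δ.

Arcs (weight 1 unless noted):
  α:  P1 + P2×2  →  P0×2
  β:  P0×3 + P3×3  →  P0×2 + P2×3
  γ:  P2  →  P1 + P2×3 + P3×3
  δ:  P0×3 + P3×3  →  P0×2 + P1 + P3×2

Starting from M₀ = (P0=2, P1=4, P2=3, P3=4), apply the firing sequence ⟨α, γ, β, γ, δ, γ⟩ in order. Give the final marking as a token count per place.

(P0=2, P1=7, P2=10, P3=9)

step 1: fire α:  (P0=2, P1=4, P2=3, P3=4) → (P0=4, P1=3, P2=1, P3=4)
step 2: fire γ:  (P0=4, P1=3, P2=1, P3=4) → (P0=4, P1=4, P2=3, P3=7)
step 3: fire β:  (P0=4, P1=4, P2=3, P3=7) → (P0=3, P1=4, P2=6, P3=4)
step 4: fire γ:  (P0=3, P1=4, P2=6, P3=4) → (P0=3, P1=5, P2=8, P3=7)
step 5: fire δ:  (P0=3, P1=5, P2=8, P3=7) → (P0=2, P1=6, P2=8, P3=6)
step 6: fire γ:  (P0=2, P1=6, P2=8, P3=6) → (P0=2, P1=7, P2=10, P3=9)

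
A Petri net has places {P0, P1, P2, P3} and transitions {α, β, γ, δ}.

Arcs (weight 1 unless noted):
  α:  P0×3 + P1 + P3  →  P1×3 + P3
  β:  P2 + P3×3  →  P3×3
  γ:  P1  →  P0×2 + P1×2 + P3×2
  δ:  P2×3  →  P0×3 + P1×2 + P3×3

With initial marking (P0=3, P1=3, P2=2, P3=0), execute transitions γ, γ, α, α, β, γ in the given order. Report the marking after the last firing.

step 1: fire γ:  (P0=3, P1=3, P2=2, P3=0) → (P0=5, P1=4, P2=2, P3=2)
step 2: fire γ:  (P0=5, P1=4, P2=2, P3=2) → (P0=7, P1=5, P2=2, P3=4)
step 3: fire α:  (P0=7, P1=5, P2=2, P3=4) → (P0=4, P1=7, P2=2, P3=4)
step 4: fire α:  (P0=4, P1=7, P2=2, P3=4) → (P0=1, P1=9, P2=2, P3=4)
step 5: fire β:  (P0=1, P1=9, P2=2, P3=4) → (P0=1, P1=9, P2=1, P3=4)
step 6: fire γ:  (P0=1, P1=9, P2=1, P3=4) → (P0=3, P1=10, P2=1, P3=6)

(P0=3, P1=10, P2=1, P3=6)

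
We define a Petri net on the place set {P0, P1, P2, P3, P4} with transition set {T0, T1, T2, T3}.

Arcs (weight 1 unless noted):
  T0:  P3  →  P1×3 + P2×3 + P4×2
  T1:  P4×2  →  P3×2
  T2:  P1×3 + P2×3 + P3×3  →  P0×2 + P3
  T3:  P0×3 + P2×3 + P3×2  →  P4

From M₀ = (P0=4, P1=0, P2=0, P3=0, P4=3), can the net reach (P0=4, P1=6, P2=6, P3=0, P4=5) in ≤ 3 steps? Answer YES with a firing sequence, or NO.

YES — reachable via ⟨T1, T0, T0⟩ (3 firings)

step 1: fire T1:  (P0=4, P1=0, P2=0, P3=0, P4=3) → (P0=4, P1=0, P2=0, P3=2, P4=1)
step 2: fire T0:  (P0=4, P1=0, P2=0, P3=2, P4=1) → (P0=4, P1=3, P2=3, P3=1, P4=3)
step 3: fire T0:  (P0=4, P1=3, P2=3, P3=1, P4=3) → (P0=4, P1=6, P2=6, P3=0, P4=5)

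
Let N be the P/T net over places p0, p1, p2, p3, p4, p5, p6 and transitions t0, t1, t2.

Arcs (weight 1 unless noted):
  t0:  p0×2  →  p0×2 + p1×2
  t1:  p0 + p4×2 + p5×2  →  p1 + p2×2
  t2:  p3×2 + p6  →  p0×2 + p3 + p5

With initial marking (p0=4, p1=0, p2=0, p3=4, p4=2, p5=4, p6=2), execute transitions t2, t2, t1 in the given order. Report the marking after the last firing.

(p0=7, p1=1, p2=2, p3=2, p4=0, p5=4, p6=0)

step 1: fire t2:  (p0=4, p1=0, p2=0, p3=4, p4=2, p5=4, p6=2) → (p0=6, p1=0, p2=0, p3=3, p4=2, p5=5, p6=1)
step 2: fire t2:  (p0=6, p1=0, p2=0, p3=3, p4=2, p5=5, p6=1) → (p0=8, p1=0, p2=0, p3=2, p4=2, p5=6, p6=0)
step 3: fire t1:  (p0=8, p1=0, p2=0, p3=2, p4=2, p5=6, p6=0) → (p0=7, p1=1, p2=2, p3=2, p4=0, p5=4, p6=0)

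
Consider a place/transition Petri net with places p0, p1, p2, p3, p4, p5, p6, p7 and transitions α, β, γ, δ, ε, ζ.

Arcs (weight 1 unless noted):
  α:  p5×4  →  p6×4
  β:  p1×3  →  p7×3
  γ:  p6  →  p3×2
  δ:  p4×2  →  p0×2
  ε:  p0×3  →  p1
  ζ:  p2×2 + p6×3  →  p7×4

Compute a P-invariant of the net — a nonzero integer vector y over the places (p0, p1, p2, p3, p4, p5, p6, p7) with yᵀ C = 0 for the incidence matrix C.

y = (p0:0, p1:0, p2:3, p3:-1, p4:0, p5:-2, p6:-2, p7:0)

Incidence matrix C (rows=places, cols=transitions):
        α    β    γ    δ    ε    ζ
   p0   0    0    0    2   -3    0
   p1   0   -3    0    0    1    0
   p2   0    0    0    0    0   -2
   p3   0    0    2    0    0    0
   p4   0    0    0   -2    0    0
   p5  -4    0    0    0    0    0
   p6   4    0   -1    0    0   -3
   p7   0    3    0    0    0    4

Candidate y = [0, 0, 3, -1, 0, -2, -2, 0]; check y·C column-wise:
  col α: 3·0 + -1·0 + -2·-4 + -2·4 = 0
  col β: 0·-3 + 3·0 + -1·0 + -2·0 + -2·0 + 0·3 = 0
  col γ: 3·0 + -1·2 + -2·0 + -2·-1 = 0
  col δ: 0·2 + 3·0 + -1·0 + 0·-2 + -2·0 + -2·0 = 0
  col ε: 0·-3 + 0·1 + 3·0 + -1·0 + -2·0 + -2·0 = 0
  col ζ: 3·-2 + -1·0 + -2·0 + -2·-3 + 0·4 = 0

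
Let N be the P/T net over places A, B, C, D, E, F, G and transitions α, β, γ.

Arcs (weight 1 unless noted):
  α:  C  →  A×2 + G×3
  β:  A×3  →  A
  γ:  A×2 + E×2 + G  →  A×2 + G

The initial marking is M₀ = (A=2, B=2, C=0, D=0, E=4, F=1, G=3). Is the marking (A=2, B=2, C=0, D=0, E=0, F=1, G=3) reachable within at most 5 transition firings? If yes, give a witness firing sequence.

step 1: fire γ:  (A=2, B=2, C=0, D=0, E=4, F=1, G=3) → (A=2, B=2, C=0, D=0, E=2, F=1, G=3)
step 2: fire γ:  (A=2, B=2, C=0, D=0, E=2, F=1, G=3) → (A=2, B=2, C=0, D=0, E=0, F=1, G=3)

YES — reachable via ⟨γ, γ⟩ (2 firings)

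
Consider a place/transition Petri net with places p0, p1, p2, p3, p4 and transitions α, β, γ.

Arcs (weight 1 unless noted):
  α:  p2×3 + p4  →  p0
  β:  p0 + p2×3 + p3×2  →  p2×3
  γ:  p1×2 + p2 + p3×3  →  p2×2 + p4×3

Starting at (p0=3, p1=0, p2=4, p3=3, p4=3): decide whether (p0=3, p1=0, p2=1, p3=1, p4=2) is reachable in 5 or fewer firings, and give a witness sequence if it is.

step 1: fire β:  (p0=3, p1=0, p2=4, p3=3, p4=3) → (p0=2, p1=0, p2=4, p3=1, p4=3)
step 2: fire α:  (p0=2, p1=0, p2=4, p3=1, p4=3) → (p0=3, p1=0, p2=1, p3=1, p4=2)

YES — reachable via ⟨β, α⟩ (2 firings)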